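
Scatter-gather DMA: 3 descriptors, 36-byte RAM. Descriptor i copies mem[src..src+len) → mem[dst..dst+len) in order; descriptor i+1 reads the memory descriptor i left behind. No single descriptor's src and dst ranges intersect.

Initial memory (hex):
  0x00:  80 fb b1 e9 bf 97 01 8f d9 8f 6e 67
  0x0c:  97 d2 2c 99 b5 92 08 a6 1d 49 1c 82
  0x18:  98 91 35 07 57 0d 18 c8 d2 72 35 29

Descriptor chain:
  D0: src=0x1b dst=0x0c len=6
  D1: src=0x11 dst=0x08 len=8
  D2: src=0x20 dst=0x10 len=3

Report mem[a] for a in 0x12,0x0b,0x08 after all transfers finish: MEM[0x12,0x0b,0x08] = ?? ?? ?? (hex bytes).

[0] 0x1b->0x0c len=6 : 07 57 0d 18 c8 d2
[1] 0x11->0x08 len=8 : d2 08 a6 1d 49 1c 82 98
[2] 0x20->0x10 len=3 : d2 72 35
query mem[0x12]=0x35, mem[0x0b]=0x1d, mem[0x08]=0xd2

MEM[0x12,0x0b,0x08] = 35 1d d2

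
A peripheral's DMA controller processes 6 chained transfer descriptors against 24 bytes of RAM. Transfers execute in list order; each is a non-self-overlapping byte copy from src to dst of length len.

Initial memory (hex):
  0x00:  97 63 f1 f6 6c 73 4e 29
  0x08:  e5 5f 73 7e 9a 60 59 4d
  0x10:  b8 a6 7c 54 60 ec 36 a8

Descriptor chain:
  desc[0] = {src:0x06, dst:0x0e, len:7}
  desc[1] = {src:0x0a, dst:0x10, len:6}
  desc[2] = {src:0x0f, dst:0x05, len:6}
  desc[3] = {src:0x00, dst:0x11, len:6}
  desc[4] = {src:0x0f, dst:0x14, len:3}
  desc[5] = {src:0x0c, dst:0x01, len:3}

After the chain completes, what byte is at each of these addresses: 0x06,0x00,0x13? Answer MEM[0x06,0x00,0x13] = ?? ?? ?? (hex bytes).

#0 dst[0x0e+7] := {0x4e,0x29,0xe5,0x5f,0x73,0x7e,0x9a}
#1 dst[0x10+6] := {0x73,0x7e,0x9a,0x60,0x4e,0x29}
#2 dst[0x05+6] := {0x29,0x73,0x7e,0x9a,0x60,0x4e}
#3 dst[0x11+6] := {0x97,0x63,0xf1,0xf6,0x6c,0x29}
#4 dst[0x14+3] := {0x29,0x73,0x97}
#5 dst[0x01+3] := {0x9a,0x60,0x4e}
query mem[0x06]=0x73, mem[0x00]=0x97, mem[0x13]=0xf1

MEM[0x06,0x00,0x13] = 73 97 f1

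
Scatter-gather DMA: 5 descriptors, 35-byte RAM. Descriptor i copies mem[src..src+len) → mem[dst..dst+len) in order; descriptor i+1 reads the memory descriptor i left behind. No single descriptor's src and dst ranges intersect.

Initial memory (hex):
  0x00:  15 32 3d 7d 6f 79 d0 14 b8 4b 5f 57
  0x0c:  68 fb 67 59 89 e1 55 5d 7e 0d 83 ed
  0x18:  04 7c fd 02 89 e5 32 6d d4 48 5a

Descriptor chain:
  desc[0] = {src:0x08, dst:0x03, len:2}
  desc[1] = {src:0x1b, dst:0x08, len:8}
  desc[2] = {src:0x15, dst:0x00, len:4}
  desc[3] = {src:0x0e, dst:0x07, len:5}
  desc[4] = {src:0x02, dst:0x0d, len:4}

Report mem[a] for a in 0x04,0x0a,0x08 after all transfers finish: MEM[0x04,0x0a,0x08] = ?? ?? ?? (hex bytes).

#0 dst[0x03+2] := {0xb8,0x4b}
#1 dst[0x08+8] := {0x02,0x89,0xe5,0x32,0x6d,0xd4,0x48,0x5a}
#2 dst[0x00+4] := {0x0d,0x83,0xed,0x04}
#3 dst[0x07+5] := {0x48,0x5a,0x89,0xe1,0x55}
#4 dst[0x0d+4] := {0xed,0x04,0x4b,0x79}
query mem[0x04]=0x4b, mem[0x0a]=0xe1, mem[0x08]=0x5a

MEM[0x04,0x0a,0x08] = 4b e1 5a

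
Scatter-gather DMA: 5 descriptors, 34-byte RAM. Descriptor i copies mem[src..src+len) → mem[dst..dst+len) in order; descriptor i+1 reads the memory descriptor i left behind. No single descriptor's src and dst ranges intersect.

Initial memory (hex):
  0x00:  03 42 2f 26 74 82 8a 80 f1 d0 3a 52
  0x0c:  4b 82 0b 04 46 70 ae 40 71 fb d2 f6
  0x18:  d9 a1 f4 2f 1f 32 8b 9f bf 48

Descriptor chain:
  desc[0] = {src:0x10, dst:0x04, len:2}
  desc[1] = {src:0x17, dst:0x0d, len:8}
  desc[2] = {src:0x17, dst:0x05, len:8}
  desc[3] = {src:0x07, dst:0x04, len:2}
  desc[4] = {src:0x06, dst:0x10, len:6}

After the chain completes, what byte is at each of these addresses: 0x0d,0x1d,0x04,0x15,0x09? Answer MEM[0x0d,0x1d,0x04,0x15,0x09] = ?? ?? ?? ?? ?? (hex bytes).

D0: mem[0x04..0x05] <- [46 70]
D1: mem[0x0d..0x14] <- [f6 d9 a1 f4 2f 1f 32 8b]
D2: mem[0x05..0x0c] <- [f6 d9 a1 f4 2f 1f 32 8b]
D3: mem[0x04..0x05] <- [a1 f4]
D4: mem[0x10..0x15] <- [d9 a1 f4 2f 1f 32]
query mem[0x0d]=0xf6, mem[0x1d]=0x32, mem[0x04]=0xa1, mem[0x15]=0x32, mem[0x09]=0x2f

MEM[0x0d,0x1d,0x04,0x15,0x09] = f6 32 a1 32 2f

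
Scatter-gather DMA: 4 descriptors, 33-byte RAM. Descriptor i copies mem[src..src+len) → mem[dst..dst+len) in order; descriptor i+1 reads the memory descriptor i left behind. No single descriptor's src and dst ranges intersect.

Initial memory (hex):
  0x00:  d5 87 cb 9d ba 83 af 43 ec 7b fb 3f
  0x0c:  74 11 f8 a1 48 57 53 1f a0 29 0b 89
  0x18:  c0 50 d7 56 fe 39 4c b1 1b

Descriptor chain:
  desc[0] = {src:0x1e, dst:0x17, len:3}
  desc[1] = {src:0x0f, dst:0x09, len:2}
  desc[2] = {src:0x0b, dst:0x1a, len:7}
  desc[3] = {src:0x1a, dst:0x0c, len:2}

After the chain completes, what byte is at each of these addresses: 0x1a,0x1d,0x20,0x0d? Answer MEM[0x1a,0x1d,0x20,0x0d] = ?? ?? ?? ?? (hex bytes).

  after D0: wrote 3B at 0x17 = 4cb11b
  after D1: wrote 2B at 0x09 = a148
  after D2: wrote 7B at 0x1a = 3f7411f8a14857
  after D3: wrote 2B at 0x0c = 3f74
query mem[0x1a]=0x3f, mem[0x1d]=0xf8, mem[0x20]=0x57, mem[0x0d]=0x74

MEM[0x1a,0x1d,0x20,0x0d] = 3f f8 57 74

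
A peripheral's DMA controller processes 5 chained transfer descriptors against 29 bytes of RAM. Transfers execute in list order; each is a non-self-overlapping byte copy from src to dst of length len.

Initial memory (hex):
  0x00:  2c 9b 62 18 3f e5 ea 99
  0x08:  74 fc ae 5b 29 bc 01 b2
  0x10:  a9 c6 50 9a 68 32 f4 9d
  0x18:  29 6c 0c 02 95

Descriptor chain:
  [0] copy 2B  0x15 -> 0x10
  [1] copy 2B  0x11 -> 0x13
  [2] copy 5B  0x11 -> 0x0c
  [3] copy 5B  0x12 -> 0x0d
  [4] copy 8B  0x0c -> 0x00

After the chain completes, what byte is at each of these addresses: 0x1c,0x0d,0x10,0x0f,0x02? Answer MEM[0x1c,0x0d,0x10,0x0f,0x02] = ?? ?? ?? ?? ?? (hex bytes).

[0] 0x15->0x10 len=2 : 32 f4
[1] 0x11->0x13 len=2 : f4 50
[2] 0x11->0x0c len=5 : f4 50 f4 50 32
[3] 0x12->0x0d len=5 : 50 f4 50 32 f4
[4] 0x0c->0x00 len=8 : f4 50 f4 50 32 f4 50 f4
query mem[0x1c]=0x95, mem[0x0d]=0x50, mem[0x10]=0x32, mem[0x0f]=0x50, mem[0x02]=0xf4

MEM[0x1c,0x0d,0x10,0x0f,0x02] = 95 50 32 50 f4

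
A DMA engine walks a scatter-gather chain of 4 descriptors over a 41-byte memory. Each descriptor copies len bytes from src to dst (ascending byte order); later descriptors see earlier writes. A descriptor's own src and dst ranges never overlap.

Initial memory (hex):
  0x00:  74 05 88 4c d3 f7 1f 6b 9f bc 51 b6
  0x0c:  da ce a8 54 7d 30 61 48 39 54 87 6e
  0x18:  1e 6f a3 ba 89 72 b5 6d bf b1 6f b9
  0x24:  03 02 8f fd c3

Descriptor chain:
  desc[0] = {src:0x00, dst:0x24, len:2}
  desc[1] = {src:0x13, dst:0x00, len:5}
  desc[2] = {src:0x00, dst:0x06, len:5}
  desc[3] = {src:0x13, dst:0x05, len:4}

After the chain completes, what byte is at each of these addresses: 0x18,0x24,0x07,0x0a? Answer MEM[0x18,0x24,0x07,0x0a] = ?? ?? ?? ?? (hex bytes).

D0: mem[0x24..0x25] <- [74 05]
D1: mem[0x00..0x04] <- [48 39 54 87 6e]
D2: mem[0x06..0x0a] <- [48 39 54 87 6e]
D3: mem[0x05..0x08] <- [48 39 54 87]
query mem[0x18]=0x1e, mem[0x24]=0x74, mem[0x07]=0x54, mem[0x0a]=0x6e

MEM[0x18,0x24,0x07,0x0a] = 1e 74 54 6e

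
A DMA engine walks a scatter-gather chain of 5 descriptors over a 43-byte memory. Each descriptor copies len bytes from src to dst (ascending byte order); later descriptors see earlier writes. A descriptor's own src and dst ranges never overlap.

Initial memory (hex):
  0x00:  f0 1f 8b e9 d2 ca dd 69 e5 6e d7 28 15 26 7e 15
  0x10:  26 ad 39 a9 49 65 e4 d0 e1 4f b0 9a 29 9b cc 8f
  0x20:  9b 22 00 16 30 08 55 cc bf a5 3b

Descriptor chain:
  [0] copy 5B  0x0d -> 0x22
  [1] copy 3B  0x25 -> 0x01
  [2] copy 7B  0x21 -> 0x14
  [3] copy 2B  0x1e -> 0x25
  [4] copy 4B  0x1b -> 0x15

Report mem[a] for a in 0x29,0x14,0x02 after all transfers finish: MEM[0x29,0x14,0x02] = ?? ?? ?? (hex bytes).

[0] 0x0d->0x22 len=5 : 26 7e 15 26 ad
[1] 0x25->0x01 len=3 : 26 ad cc
[2] 0x21->0x14 len=7 : 22 26 7e 15 26 ad cc
[3] 0x1e->0x25 len=2 : cc 8f
[4] 0x1b->0x15 len=4 : 9a 29 9b cc
query mem[0x29]=0xa5, mem[0x14]=0x22, mem[0x02]=0xad

MEM[0x29,0x14,0x02] = a5 22 ad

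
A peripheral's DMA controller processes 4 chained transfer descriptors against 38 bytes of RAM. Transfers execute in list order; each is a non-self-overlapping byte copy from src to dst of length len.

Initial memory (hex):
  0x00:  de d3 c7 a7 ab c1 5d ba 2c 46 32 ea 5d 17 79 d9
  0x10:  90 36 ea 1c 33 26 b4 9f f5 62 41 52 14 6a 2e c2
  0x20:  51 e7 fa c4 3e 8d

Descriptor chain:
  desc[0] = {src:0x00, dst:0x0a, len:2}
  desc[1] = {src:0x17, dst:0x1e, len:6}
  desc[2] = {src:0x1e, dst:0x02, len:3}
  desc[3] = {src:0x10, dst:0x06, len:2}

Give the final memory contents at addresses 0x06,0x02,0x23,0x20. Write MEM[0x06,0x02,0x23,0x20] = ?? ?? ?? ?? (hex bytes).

  after D0: wrote 2B at 0x0a = ded3
  after D1: wrote 6B at 0x1e = 9ff562415214
  after D2: wrote 3B at 0x02 = 9ff562
  after D3: wrote 2B at 0x06 = 9036
query mem[0x06]=0x90, mem[0x02]=0x9f, mem[0x23]=0x14, mem[0x20]=0x62

MEM[0x06,0x02,0x23,0x20] = 90 9f 14 62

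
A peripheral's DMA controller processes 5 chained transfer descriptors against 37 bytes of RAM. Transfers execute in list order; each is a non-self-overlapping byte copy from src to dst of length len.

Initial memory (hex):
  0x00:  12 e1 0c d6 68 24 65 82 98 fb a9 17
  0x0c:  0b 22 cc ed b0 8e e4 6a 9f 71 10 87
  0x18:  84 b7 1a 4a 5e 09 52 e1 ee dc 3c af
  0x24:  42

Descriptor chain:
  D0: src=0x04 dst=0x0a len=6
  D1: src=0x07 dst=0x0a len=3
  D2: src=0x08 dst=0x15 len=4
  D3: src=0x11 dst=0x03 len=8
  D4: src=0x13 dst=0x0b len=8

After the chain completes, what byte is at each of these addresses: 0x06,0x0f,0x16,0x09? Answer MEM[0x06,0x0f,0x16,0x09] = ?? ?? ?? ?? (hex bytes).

#0 dst[0x0a+6] := {0x68,0x24,0x65,0x82,0x98,0xfb}
#1 dst[0x0a+3] := {0x82,0x98,0xfb}
#2 dst[0x15+4] := {0x98,0xfb,0x82,0x98}
#3 dst[0x03+8] := {0x8e,0xe4,0x6a,0x9f,0x98,0xfb,0x82,0x98}
#4 dst[0x0b+8] := {0x6a,0x9f,0x98,0xfb,0x82,0x98,0xb7,0x1a}
query mem[0x06]=0x9f, mem[0x0f]=0x82, mem[0x16]=0xfb, mem[0x09]=0x82

MEM[0x06,0x0f,0x16,0x09] = 9f 82 fb 82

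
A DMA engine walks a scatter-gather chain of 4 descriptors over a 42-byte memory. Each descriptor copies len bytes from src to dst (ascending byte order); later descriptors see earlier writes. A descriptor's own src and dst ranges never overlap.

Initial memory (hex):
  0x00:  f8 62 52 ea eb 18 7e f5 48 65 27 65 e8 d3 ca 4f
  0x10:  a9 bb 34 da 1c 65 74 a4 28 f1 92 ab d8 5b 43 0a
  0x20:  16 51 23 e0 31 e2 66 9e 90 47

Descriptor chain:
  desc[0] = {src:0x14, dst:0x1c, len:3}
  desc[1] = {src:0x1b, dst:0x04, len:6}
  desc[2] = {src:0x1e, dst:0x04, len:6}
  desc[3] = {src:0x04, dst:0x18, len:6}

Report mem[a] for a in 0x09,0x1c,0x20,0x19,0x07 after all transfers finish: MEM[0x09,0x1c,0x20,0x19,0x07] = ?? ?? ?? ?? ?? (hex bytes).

MEM[0x09,0x1c,0x20,0x19,0x07] = e0 23 16 0a 51

D0: mem[0x1c..0x1e] <- [1c 65 74]
D1: mem[0x04..0x09] <- [ab 1c 65 74 0a 16]
D2: mem[0x04..0x09] <- [74 0a 16 51 23 e0]
D3: mem[0x18..0x1d] <- [74 0a 16 51 23 e0]
query mem[0x09]=0xe0, mem[0x1c]=0x23, mem[0x20]=0x16, mem[0x19]=0x0a, mem[0x07]=0x51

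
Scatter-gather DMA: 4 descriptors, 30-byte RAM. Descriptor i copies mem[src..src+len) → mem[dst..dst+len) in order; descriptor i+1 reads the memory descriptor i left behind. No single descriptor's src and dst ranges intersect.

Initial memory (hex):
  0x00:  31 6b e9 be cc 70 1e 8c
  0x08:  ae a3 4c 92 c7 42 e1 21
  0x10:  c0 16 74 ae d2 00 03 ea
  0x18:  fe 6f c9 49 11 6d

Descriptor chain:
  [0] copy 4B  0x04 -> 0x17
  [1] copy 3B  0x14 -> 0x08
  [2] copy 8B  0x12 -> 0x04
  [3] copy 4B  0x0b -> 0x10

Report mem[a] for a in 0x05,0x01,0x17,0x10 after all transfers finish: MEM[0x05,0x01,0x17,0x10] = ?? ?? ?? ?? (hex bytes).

  after D0: wrote 4B at 0x17 = cc701e8c
  after D1: wrote 3B at 0x08 = d20003
  after D2: wrote 8B at 0x04 = 74aed20003cc701e
  after D3: wrote 4B at 0x10 = 1ec742e1
query mem[0x05]=0xae, mem[0x01]=0x6b, mem[0x17]=0xcc, mem[0x10]=0x1e

MEM[0x05,0x01,0x17,0x10] = ae 6b cc 1e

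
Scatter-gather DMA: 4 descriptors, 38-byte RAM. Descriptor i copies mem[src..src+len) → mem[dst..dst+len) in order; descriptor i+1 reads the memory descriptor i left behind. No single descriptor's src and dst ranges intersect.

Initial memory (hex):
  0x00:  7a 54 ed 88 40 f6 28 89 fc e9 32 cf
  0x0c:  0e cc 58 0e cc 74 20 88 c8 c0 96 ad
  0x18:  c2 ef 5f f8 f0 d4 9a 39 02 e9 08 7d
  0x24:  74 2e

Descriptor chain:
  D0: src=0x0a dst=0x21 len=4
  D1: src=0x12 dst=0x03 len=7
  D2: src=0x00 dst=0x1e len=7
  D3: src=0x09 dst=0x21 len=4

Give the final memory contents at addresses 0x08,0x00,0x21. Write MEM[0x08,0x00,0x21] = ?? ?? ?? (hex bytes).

MEM[0x08,0x00,0x21] = ad 7a c2

  after D0: wrote 4B at 0x21 = 32cf0ecc
  after D1: wrote 7B at 0x03 = 2088c8c096adc2
  after D2: wrote 7B at 0x1e = 7a54ed2088c8c0
  after D3: wrote 4B at 0x21 = c232cf0e
query mem[0x08]=0xad, mem[0x00]=0x7a, mem[0x21]=0xc2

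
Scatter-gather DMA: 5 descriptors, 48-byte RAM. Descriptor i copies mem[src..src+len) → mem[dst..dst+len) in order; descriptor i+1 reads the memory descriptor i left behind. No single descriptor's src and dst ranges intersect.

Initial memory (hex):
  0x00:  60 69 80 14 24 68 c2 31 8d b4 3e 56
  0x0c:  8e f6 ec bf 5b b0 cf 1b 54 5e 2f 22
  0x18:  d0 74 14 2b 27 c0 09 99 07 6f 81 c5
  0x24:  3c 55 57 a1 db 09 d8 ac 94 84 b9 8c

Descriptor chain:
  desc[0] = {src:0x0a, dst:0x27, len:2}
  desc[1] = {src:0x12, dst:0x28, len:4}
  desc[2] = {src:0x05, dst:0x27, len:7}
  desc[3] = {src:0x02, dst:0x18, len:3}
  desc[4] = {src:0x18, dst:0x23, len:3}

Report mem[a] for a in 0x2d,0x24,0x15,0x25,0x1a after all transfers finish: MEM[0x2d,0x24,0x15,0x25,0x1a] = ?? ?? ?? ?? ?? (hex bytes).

MEM[0x2d,0x24,0x15,0x25,0x1a] = 56 14 5e 24 24

[0] 0x0a->0x27 len=2 : 3e 56
[1] 0x12->0x28 len=4 : cf 1b 54 5e
[2] 0x05->0x27 len=7 : 68 c2 31 8d b4 3e 56
[3] 0x02->0x18 len=3 : 80 14 24
[4] 0x18->0x23 len=3 : 80 14 24
query mem[0x2d]=0x56, mem[0x24]=0x14, mem[0x15]=0x5e, mem[0x25]=0x24, mem[0x1a]=0x24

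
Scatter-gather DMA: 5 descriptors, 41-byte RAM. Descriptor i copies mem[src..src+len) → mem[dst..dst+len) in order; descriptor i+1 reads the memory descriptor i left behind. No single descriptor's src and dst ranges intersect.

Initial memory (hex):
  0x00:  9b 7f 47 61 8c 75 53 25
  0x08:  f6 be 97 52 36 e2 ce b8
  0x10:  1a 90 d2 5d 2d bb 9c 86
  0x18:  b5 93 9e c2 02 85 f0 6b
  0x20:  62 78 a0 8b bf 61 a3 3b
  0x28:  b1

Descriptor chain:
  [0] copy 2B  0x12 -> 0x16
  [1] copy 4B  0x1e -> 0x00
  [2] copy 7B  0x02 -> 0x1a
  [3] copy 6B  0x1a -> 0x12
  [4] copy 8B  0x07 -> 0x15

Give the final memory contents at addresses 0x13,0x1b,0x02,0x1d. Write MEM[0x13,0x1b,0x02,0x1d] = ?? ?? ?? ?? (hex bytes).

D0: mem[0x16..0x17] <- [d2 5d]
D1: mem[0x00..0x03] <- [f0 6b 62 78]
D2: mem[0x1a..0x20] <- [62 78 8c 75 53 25 f6]
D3: mem[0x12..0x17] <- [62 78 8c 75 53 25]
D4: mem[0x15..0x1c] <- [25 f6 be 97 52 36 e2 ce]
query mem[0x13]=0x78, mem[0x1b]=0xe2, mem[0x02]=0x62, mem[0x1d]=0x75

MEM[0x13,0x1b,0x02,0x1d] = 78 e2 62 75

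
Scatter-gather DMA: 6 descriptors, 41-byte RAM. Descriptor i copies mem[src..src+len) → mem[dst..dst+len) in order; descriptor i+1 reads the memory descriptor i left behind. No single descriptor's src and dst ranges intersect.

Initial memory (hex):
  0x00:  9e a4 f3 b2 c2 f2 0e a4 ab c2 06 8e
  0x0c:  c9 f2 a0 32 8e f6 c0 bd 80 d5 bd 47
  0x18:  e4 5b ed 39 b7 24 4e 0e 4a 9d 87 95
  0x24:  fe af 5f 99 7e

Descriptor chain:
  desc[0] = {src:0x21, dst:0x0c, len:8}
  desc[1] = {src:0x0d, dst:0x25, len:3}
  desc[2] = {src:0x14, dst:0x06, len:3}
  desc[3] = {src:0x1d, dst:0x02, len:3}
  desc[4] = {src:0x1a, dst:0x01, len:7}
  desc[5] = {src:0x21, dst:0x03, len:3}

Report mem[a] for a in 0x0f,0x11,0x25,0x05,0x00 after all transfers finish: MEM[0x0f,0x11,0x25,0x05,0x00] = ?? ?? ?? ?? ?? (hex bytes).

MEM[0x0f,0x11,0x25,0x05,0x00] = fe 5f 87 95 9e

  after D0: wrote 8B at 0x0c = 9d8795feaf5f997e
  after D1: wrote 3B at 0x25 = 8795fe
  after D2: wrote 3B at 0x06 = 80d5bd
  after D3: wrote 3B at 0x02 = 244e0e
  after D4: wrote 7B at 0x01 = ed39b7244e0e4a
  after D5: wrote 3B at 0x03 = 9d8795
query mem[0x0f]=0xfe, mem[0x11]=0x5f, mem[0x25]=0x87, mem[0x05]=0x95, mem[0x00]=0x9e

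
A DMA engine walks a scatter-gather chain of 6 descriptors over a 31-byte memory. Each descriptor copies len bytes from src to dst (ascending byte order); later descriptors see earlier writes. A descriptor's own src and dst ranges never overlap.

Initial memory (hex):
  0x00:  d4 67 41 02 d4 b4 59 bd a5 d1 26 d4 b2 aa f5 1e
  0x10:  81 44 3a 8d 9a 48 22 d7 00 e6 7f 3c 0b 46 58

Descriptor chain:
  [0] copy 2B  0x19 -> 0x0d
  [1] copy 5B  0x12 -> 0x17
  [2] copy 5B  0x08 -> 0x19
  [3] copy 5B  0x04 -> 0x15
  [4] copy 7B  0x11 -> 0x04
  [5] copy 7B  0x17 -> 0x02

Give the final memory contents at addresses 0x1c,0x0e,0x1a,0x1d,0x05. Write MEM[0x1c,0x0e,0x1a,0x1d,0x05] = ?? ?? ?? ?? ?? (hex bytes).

MEM[0x1c,0x0e,0x1a,0x1d,0x05] = d4 7f d1 b2 d1

[0] 0x19->0x0d len=2 : e6 7f
[1] 0x12->0x17 len=5 : 3a 8d 9a 48 22
[2] 0x08->0x19 len=5 : a5 d1 26 d4 b2
[3] 0x04->0x15 len=5 : d4 b4 59 bd a5
[4] 0x11->0x04 len=7 : 44 3a 8d 9a d4 b4 59
[5] 0x17->0x02 len=7 : 59 bd a5 d1 26 d4 b2
query mem[0x1c]=0xd4, mem[0x0e]=0x7f, mem[0x1a]=0xd1, mem[0x1d]=0xb2, mem[0x05]=0xd1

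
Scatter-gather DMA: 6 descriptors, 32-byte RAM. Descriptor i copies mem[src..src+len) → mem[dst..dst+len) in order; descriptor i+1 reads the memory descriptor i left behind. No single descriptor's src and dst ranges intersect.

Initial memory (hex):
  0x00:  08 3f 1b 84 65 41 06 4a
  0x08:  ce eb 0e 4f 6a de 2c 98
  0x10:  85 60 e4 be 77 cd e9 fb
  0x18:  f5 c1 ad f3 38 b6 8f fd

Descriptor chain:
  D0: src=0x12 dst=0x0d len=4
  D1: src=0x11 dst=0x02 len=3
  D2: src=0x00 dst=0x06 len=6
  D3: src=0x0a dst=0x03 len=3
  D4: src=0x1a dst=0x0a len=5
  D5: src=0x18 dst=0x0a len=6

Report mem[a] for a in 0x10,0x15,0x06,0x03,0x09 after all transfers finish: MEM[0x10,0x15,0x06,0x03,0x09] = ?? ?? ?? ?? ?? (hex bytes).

MEM[0x10,0x15,0x06,0x03,0x09] = cd cd 08 be e4

  after D0: wrote 4B at 0x0d = e4be77cd
  after D1: wrote 3B at 0x02 = 60e4be
  after D2: wrote 6B at 0x06 = 083f60e4be41
  after D3: wrote 3B at 0x03 = be416a
  after D4: wrote 5B at 0x0a = adf338b68f
  after D5: wrote 6B at 0x0a = f5c1adf338b6
query mem[0x10]=0xcd, mem[0x15]=0xcd, mem[0x06]=0x08, mem[0x03]=0xbe, mem[0x09]=0xe4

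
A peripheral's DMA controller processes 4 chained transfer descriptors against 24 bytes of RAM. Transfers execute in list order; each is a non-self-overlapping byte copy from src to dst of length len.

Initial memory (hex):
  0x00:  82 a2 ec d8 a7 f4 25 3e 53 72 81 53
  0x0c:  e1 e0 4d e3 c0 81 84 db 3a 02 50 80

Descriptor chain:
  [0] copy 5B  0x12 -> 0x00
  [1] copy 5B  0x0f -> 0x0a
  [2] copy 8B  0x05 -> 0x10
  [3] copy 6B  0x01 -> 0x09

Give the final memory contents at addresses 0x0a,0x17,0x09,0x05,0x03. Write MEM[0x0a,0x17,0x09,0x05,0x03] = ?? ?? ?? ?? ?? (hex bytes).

MEM[0x0a,0x17,0x09,0x05,0x03] = 3a 81 db f4 02

#0 dst[0x00+5] := {0x84,0xdb,0x3a,0x02,0x50}
#1 dst[0x0a+5] := {0xe3,0xc0,0x81,0x84,0xdb}
#2 dst[0x10+8] := {0xf4,0x25,0x3e,0x53,0x72,0xe3,0xc0,0x81}
#3 dst[0x09+6] := {0xdb,0x3a,0x02,0x50,0xf4,0x25}
query mem[0x0a]=0x3a, mem[0x17]=0x81, mem[0x09]=0xdb, mem[0x05]=0xf4, mem[0x03]=0x02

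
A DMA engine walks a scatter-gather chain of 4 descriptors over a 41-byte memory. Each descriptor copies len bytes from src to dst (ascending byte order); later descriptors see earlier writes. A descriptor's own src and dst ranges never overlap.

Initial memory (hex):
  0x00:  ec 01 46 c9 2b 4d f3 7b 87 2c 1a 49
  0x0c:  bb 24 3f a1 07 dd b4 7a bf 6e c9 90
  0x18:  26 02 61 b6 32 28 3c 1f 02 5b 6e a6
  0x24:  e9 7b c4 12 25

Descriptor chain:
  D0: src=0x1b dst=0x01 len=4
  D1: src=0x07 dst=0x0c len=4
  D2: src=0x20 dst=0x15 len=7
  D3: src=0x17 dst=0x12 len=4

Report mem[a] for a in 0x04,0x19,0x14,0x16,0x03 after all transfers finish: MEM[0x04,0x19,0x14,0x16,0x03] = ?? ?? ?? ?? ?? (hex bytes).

MEM[0x04,0x19,0x14,0x16,0x03] = 3c e9 e9 5b 28

D0: mem[0x01..0x04] <- [b6 32 28 3c]
D1: mem[0x0c..0x0f] <- [7b 87 2c 1a]
D2: mem[0x15..0x1b] <- [02 5b 6e a6 e9 7b c4]
D3: mem[0x12..0x15] <- [6e a6 e9 7b]
query mem[0x04]=0x3c, mem[0x19]=0xe9, mem[0x14]=0xe9, mem[0x16]=0x5b, mem[0x03]=0x28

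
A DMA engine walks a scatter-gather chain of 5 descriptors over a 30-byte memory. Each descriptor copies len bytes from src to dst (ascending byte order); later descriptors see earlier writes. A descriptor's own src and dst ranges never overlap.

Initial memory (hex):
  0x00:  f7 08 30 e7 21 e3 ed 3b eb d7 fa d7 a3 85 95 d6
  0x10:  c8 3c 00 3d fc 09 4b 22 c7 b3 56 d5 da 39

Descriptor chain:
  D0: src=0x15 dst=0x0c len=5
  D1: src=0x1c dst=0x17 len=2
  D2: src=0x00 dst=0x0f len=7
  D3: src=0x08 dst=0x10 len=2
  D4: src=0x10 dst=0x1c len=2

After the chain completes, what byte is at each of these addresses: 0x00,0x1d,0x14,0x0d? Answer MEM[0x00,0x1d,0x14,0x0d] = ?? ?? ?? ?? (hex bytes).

MEM[0x00,0x1d,0x14,0x0d] = f7 d7 e3 4b

[0] 0x15->0x0c len=5 : 09 4b 22 c7 b3
[1] 0x1c->0x17 len=2 : da 39
[2] 0x00->0x0f len=7 : f7 08 30 e7 21 e3 ed
[3] 0x08->0x10 len=2 : eb d7
[4] 0x10->0x1c len=2 : eb d7
query mem[0x00]=0xf7, mem[0x1d]=0xd7, mem[0x14]=0xe3, mem[0x0d]=0x4b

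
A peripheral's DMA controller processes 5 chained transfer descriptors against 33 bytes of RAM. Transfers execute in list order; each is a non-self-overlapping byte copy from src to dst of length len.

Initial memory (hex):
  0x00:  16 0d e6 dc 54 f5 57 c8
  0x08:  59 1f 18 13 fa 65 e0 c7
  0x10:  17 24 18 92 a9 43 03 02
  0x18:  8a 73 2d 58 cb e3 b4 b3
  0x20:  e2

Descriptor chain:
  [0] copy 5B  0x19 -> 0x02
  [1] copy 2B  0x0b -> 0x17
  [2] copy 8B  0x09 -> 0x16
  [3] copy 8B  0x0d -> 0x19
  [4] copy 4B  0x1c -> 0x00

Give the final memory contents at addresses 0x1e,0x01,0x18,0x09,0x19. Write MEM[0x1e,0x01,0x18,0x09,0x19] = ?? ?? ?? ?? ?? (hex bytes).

MEM[0x1e,0x01,0x18,0x09,0x19] = 18 24 13 1f 65

  after D0: wrote 5B at 0x02 = 732d58cbe3
  after D1: wrote 2B at 0x17 = 13fa
  after D2: wrote 8B at 0x16 = 1f1813fa65e0c717
  after D3: wrote 8B at 0x19 = 65e0c717241892a9
  after D4: wrote 4B at 0x00 = 17241892
query mem[0x1e]=0x18, mem[0x01]=0x24, mem[0x18]=0x13, mem[0x09]=0x1f, mem[0x19]=0x65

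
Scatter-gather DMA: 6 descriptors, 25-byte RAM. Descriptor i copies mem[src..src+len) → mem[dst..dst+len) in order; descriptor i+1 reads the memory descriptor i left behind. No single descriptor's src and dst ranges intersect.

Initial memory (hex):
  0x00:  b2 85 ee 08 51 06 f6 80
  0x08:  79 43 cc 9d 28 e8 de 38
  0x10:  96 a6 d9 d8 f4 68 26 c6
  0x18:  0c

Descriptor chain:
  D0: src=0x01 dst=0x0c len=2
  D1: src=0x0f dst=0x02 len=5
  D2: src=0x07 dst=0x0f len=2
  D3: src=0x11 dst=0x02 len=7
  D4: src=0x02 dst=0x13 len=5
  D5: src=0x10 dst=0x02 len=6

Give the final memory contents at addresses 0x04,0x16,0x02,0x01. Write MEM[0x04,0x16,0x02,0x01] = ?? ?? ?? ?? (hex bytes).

MEM[0x04,0x16,0x02,0x01] = d9 f4 79 85

  after D0: wrote 2B at 0x0c = 85ee
  after D1: wrote 5B at 0x02 = 3896a6d9d8
  after D2: wrote 2B at 0x0f = 8079
  after D3: wrote 7B at 0x02 = a6d9d8f46826c6
  after D4: wrote 5B at 0x13 = a6d9d8f468
  after D5: wrote 6B at 0x02 = 79a6d9a6d9d8
query mem[0x04]=0xd9, mem[0x16]=0xf4, mem[0x02]=0x79, mem[0x01]=0x85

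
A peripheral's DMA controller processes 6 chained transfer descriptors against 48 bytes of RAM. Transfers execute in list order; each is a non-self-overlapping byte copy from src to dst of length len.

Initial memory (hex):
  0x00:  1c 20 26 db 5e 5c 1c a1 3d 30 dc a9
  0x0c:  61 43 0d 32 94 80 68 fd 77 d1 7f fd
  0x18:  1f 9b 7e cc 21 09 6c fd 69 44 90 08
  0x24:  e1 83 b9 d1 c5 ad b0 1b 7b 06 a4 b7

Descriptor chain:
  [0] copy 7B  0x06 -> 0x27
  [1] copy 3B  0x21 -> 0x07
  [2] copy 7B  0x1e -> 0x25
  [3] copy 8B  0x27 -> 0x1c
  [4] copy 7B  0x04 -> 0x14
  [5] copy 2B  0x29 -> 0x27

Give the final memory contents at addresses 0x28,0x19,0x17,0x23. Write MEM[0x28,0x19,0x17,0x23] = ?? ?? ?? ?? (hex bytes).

MEM[0x28,0x19,0x17,0x23] = 08 08 44 a4

[0] 0x06->0x27 len=7 : 1c a1 3d 30 dc a9 61
[1] 0x21->0x07 len=3 : 44 90 08
[2] 0x1e->0x25 len=7 : 6c fd 69 44 90 08 e1
[3] 0x27->0x1c len=8 : 69 44 90 08 e1 a9 61 a4
[4] 0x04->0x14 len=7 : 5e 5c 1c 44 90 08 dc
[5] 0x29->0x27 len=2 : 90 08
query mem[0x28]=0x08, mem[0x19]=0x08, mem[0x17]=0x44, mem[0x23]=0xa4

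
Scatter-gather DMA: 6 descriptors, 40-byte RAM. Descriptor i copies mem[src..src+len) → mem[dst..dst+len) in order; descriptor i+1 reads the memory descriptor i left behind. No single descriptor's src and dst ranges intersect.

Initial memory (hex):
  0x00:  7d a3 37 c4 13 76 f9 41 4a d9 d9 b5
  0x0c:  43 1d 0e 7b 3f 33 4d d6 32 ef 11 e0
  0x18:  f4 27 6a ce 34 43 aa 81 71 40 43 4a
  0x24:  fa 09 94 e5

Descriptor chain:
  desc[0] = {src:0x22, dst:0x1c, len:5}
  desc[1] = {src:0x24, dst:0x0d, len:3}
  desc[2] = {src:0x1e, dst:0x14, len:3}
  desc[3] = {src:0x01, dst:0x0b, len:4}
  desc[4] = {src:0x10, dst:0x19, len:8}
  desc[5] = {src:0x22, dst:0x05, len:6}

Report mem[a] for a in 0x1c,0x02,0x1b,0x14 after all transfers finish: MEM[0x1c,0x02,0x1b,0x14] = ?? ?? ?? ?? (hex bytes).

MEM[0x1c,0x02,0x1b,0x14] = d6 37 4d fa

#0 dst[0x1c+5] := {0x43,0x4a,0xfa,0x09,0x94}
#1 dst[0x0d+3] := {0xfa,0x09,0x94}
#2 dst[0x14+3] := {0xfa,0x09,0x94}
#3 dst[0x0b+4] := {0xa3,0x37,0xc4,0x13}
#4 dst[0x19+8] := {0x3f,0x33,0x4d,0xd6,0xfa,0x09,0x94,0xe0}
#5 dst[0x05+6] := {0x43,0x4a,0xfa,0x09,0x94,0xe5}
query mem[0x1c]=0xd6, mem[0x02]=0x37, mem[0x1b]=0x4d, mem[0x14]=0xfa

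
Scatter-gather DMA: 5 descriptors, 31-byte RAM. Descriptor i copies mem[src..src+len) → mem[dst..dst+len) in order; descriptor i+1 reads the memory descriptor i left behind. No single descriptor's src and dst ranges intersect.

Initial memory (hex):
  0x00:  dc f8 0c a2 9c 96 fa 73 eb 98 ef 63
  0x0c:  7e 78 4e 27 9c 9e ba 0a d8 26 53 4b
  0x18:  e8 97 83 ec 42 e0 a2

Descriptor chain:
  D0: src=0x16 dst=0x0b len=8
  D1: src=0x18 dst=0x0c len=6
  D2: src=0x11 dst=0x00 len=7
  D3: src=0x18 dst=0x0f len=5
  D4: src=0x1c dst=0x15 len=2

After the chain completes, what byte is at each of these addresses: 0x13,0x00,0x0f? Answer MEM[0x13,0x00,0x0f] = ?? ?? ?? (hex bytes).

#0 dst[0x0b+8] := {0x53,0x4b,0xe8,0x97,0x83,0xec,0x42,0xe0}
#1 dst[0x0c+6] := {0xe8,0x97,0x83,0xec,0x42,0xe0}
#2 dst[0x00+7] := {0xe0,0xe0,0x0a,0xd8,0x26,0x53,0x4b}
#3 dst[0x0f+5] := {0xe8,0x97,0x83,0xec,0x42}
#4 dst[0x15+2] := {0x42,0xe0}
query mem[0x13]=0x42, mem[0x00]=0xe0, mem[0x0f]=0xe8

MEM[0x13,0x00,0x0f] = 42 e0 e8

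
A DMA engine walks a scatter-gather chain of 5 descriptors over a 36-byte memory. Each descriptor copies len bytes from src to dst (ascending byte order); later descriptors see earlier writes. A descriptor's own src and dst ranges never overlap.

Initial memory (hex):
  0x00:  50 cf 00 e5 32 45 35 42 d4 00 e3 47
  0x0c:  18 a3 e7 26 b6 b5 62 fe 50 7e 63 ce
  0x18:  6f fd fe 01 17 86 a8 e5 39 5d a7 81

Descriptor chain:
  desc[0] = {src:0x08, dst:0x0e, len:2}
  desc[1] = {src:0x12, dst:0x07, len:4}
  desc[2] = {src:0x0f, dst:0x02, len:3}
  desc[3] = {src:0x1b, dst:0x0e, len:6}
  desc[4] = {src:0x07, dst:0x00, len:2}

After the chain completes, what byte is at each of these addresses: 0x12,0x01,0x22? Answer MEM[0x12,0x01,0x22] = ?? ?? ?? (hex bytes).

MEM[0x12,0x01,0x22] = e5 fe a7

  after D0: wrote 2B at 0x0e = d400
  after D1: wrote 4B at 0x07 = 62fe507e
  after D2: wrote 3B at 0x02 = 00b6b5
  after D3: wrote 6B at 0x0e = 011786a8e539
  after D4: wrote 2B at 0x00 = 62fe
query mem[0x12]=0xe5, mem[0x01]=0xfe, mem[0x22]=0xa7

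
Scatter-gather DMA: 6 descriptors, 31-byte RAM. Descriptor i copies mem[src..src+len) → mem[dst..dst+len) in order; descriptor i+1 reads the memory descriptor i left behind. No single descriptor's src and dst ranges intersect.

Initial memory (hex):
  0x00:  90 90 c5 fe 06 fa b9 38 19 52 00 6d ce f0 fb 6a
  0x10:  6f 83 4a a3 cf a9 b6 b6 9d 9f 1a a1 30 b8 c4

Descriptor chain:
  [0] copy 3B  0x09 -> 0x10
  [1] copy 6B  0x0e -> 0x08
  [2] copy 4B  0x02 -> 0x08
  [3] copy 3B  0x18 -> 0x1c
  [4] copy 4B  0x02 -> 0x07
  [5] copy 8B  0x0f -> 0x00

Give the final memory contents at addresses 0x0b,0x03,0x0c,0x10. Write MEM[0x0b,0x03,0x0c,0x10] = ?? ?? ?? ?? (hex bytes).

MEM[0x0b,0x03,0x0c,0x10] = fa 6d 6d 52

  after D0: wrote 3B at 0x10 = 52006d
  after D1: wrote 6B at 0x08 = fb6a52006da3
  after D2: wrote 4B at 0x08 = c5fe06fa
  after D3: wrote 3B at 0x1c = 9d9f1a
  after D4: wrote 4B at 0x07 = c5fe06fa
  after D5: wrote 8B at 0x00 = 6a52006da3cfa9b6
query mem[0x0b]=0xfa, mem[0x03]=0x6d, mem[0x0c]=0x6d, mem[0x10]=0x52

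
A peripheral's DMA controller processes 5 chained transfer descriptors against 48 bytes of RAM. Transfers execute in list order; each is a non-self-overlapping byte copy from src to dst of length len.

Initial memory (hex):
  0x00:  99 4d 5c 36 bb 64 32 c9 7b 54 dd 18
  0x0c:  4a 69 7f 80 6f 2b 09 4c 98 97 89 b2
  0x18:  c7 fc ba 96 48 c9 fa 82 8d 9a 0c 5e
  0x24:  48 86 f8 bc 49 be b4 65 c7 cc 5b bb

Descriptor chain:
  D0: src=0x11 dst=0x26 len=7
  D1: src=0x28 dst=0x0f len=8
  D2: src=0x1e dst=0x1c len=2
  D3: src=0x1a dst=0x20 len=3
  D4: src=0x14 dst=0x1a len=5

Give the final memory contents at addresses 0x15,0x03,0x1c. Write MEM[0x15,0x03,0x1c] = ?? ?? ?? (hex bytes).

#0 dst[0x26+7] := {0x2b,0x09,0x4c,0x98,0x97,0x89,0xb2}
#1 dst[0x0f+8] := {0x4c,0x98,0x97,0x89,0xb2,0xcc,0x5b,0xbb}
#2 dst[0x1c+2] := {0xfa,0x82}
#3 dst[0x20+3] := {0xba,0x96,0xfa}
#4 dst[0x1a+5] := {0xcc,0x5b,0xbb,0xb2,0xc7}
query mem[0x15]=0x5b, mem[0x03]=0x36, mem[0x1c]=0xbb

MEM[0x15,0x03,0x1c] = 5b 36 bb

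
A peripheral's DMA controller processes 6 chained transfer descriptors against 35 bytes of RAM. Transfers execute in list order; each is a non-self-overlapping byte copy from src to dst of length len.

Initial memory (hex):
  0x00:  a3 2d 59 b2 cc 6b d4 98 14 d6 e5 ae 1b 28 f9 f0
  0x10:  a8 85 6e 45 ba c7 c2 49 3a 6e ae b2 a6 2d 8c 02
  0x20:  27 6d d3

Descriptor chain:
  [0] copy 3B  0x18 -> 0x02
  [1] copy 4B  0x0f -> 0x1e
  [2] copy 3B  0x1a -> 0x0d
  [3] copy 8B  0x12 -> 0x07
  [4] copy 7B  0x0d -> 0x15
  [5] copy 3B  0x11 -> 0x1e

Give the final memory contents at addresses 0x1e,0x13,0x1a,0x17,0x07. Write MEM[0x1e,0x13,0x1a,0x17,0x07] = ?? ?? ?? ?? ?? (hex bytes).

MEM[0x1e,0x13,0x1a,0x17,0x07] = 85 45 6e a6 6e

  after D0: wrote 3B at 0x02 = 3a6eae
  after D1: wrote 4B at 0x1e = f0a8856e
  after D2: wrote 3B at 0x0d = aeb2a6
  after D3: wrote 8B at 0x07 = 6e45bac7c2493a6e
  after D4: wrote 7B at 0x15 = 3a6ea6a8856e45
  after D5: wrote 3B at 0x1e = 856e45
query mem[0x1e]=0x85, mem[0x13]=0x45, mem[0x1a]=0x6e, mem[0x17]=0xa6, mem[0x07]=0x6e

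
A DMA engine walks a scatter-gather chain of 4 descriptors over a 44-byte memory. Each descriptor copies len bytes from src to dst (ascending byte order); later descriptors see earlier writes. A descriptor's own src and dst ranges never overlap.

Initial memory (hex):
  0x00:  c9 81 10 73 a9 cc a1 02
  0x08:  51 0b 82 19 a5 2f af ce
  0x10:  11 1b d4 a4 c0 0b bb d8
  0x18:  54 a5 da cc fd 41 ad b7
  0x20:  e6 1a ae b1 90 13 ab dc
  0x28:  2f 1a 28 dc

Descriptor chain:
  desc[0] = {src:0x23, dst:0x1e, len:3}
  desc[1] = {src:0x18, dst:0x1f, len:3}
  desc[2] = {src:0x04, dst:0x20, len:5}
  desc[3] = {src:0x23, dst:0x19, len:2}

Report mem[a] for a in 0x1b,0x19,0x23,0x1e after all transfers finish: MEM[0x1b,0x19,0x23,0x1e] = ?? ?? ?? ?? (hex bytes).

[0] 0x23->0x1e len=3 : b1 90 13
[1] 0x18->0x1f len=3 : 54 a5 da
[2] 0x04->0x20 len=5 : a9 cc a1 02 51
[3] 0x23->0x19 len=2 : 02 51
query mem[0x1b]=0xcc, mem[0x19]=0x02, mem[0x23]=0x02, mem[0x1e]=0xb1

MEM[0x1b,0x19,0x23,0x1e] = cc 02 02 b1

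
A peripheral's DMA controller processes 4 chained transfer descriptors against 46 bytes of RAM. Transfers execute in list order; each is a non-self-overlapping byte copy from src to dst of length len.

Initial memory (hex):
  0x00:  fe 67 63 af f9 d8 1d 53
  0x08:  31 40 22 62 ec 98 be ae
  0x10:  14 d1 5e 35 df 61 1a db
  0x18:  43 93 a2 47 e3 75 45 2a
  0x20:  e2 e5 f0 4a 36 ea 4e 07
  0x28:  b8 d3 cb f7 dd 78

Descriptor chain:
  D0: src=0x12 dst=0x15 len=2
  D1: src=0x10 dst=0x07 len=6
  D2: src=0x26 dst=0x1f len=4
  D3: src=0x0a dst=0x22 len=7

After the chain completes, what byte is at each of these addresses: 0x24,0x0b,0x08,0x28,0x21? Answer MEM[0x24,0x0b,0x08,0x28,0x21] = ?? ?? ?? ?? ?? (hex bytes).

MEM[0x24,0x0b,0x08,0x28,0x21] = 5e df d1 14 b8

[0] 0x12->0x15 len=2 : 5e 35
[1] 0x10->0x07 len=6 : 14 d1 5e 35 df 5e
[2] 0x26->0x1f len=4 : 4e 07 b8 d3
[3] 0x0a->0x22 len=7 : 35 df 5e 98 be ae 14
query mem[0x24]=0x5e, mem[0x0b]=0xdf, mem[0x08]=0xd1, mem[0x28]=0x14, mem[0x21]=0xb8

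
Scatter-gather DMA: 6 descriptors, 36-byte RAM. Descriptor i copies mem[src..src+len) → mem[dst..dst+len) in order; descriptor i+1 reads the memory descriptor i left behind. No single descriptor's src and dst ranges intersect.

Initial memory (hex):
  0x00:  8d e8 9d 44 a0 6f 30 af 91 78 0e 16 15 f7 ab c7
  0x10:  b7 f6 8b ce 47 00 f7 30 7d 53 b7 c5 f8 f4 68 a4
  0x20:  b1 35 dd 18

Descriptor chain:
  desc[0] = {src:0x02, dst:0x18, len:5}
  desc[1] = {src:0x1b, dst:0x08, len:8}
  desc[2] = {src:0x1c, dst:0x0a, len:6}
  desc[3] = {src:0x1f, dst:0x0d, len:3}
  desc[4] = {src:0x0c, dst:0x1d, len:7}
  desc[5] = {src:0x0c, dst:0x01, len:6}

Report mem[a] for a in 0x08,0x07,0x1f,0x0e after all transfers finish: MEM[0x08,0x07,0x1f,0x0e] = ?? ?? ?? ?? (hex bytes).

MEM[0x08,0x07,0x1f,0x0e] = 6f af b1 b1

  after D0: wrote 5B at 0x18 = 9d44a06f30
  after D1: wrote 8B at 0x08 = 6f30f468a4b135dd
  after D2: wrote 6B at 0x0a = 30f468a4b135
  after D3: wrote 3B at 0x0d = a4b135
  after D4: wrote 7B at 0x1d = 68a4b135b7f68b
  after D5: wrote 6B at 0x01 = 68a4b135b7f6
query mem[0x08]=0x6f, mem[0x07]=0xaf, mem[0x1f]=0xb1, mem[0x0e]=0xb1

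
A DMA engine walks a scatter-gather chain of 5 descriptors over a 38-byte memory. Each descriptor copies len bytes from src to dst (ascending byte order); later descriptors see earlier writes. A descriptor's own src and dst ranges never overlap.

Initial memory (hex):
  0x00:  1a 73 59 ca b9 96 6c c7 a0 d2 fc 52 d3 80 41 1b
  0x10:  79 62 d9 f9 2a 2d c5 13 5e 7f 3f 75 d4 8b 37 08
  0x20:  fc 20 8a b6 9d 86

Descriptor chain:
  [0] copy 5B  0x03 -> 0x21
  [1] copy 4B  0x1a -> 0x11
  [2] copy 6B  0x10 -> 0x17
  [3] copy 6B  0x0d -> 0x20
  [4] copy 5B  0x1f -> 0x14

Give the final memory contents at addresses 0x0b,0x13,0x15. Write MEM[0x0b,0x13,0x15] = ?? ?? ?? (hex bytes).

MEM[0x0b,0x13,0x15] = 52 d4 80

#0 dst[0x21+5] := {0xca,0xb9,0x96,0x6c,0xc7}
#1 dst[0x11+4] := {0x3f,0x75,0xd4,0x8b}
#2 dst[0x17+6] := {0x79,0x3f,0x75,0xd4,0x8b,0x2d}
#3 dst[0x20+6] := {0x80,0x41,0x1b,0x79,0x3f,0x75}
#4 dst[0x14+5] := {0x08,0x80,0x41,0x1b,0x79}
query mem[0x0b]=0x52, mem[0x13]=0xd4, mem[0x15]=0x80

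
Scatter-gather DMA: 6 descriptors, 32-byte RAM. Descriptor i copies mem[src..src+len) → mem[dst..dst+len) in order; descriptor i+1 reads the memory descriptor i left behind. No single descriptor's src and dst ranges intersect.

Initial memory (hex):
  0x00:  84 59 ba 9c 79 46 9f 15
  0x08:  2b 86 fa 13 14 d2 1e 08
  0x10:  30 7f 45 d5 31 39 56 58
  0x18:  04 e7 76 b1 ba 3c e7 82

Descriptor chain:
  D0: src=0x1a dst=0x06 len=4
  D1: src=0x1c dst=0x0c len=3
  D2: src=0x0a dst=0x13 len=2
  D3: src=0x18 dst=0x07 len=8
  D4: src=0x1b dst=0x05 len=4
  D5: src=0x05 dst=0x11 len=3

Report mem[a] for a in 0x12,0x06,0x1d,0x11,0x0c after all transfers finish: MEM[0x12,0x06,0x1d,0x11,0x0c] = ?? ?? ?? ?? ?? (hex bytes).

MEM[0x12,0x06,0x1d,0x11,0x0c] = ba ba 3c b1 3c

  after D0: wrote 4B at 0x06 = 76b1ba3c
  after D1: wrote 3B at 0x0c = ba3ce7
  after D2: wrote 2B at 0x13 = fa13
  after D3: wrote 8B at 0x07 = 04e776b1ba3ce782
  after D4: wrote 4B at 0x05 = b1ba3ce7
  after D5: wrote 3B at 0x11 = b1ba3c
query mem[0x12]=0xba, mem[0x06]=0xba, mem[0x1d]=0x3c, mem[0x11]=0xb1, mem[0x0c]=0x3c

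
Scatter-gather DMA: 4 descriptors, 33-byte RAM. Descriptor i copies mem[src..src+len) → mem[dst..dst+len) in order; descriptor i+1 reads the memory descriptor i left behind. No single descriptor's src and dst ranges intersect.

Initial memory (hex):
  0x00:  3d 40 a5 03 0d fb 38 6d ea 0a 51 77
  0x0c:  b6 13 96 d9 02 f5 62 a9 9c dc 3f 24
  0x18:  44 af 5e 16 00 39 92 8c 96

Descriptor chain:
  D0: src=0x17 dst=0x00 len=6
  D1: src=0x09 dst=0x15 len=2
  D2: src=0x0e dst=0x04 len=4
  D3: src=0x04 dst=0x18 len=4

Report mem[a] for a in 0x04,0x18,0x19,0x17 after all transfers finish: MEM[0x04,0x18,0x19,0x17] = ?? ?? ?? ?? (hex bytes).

MEM[0x04,0x18,0x19,0x17] = 96 96 d9 24

  after D0: wrote 6B at 0x00 = 2444af5e1600
  after D1: wrote 2B at 0x15 = 0a51
  after D2: wrote 4B at 0x04 = 96d902f5
  after D3: wrote 4B at 0x18 = 96d902f5
query mem[0x04]=0x96, mem[0x18]=0x96, mem[0x19]=0xd9, mem[0x17]=0x24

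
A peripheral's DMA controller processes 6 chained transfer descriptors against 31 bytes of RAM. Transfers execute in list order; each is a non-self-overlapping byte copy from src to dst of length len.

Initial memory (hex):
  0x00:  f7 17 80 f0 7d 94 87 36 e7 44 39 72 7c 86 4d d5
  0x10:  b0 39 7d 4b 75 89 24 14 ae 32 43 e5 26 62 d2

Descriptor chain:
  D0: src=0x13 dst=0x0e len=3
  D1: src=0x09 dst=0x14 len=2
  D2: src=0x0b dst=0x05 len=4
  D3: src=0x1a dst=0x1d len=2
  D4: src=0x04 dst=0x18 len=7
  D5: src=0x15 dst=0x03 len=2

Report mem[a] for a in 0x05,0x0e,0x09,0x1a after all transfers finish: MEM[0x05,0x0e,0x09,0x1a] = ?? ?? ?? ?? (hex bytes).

  after D0: wrote 3B at 0x0e = 4b7589
  after D1: wrote 2B at 0x14 = 4439
  after D2: wrote 4B at 0x05 = 727c864b
  after D3: wrote 2B at 0x1d = 43e5
  after D4: wrote 7B at 0x18 = 7d727c864b4439
  after D5: wrote 2B at 0x03 = 3924
query mem[0x05]=0x72, mem[0x0e]=0x4b, mem[0x09]=0x44, mem[0x1a]=0x7c

MEM[0x05,0x0e,0x09,0x1a] = 72 4b 44 7c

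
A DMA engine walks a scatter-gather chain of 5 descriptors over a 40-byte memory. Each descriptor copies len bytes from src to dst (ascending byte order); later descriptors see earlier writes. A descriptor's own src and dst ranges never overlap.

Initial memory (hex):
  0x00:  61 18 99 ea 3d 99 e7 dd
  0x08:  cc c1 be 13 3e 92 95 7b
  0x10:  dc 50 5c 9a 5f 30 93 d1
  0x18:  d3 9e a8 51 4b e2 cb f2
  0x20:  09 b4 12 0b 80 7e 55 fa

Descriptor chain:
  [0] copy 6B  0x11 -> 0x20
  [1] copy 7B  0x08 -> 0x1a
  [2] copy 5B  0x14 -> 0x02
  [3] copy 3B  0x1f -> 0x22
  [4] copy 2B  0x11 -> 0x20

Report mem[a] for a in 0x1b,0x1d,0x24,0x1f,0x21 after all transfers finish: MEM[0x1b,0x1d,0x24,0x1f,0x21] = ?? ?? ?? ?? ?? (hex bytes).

MEM[0x1b,0x1d,0x24,0x1f,0x21] = c1 13 5c 92 5c

#0 dst[0x20+6] := {0x50,0x5c,0x9a,0x5f,0x30,0x93}
#1 dst[0x1a+7] := {0xcc,0xc1,0xbe,0x13,0x3e,0x92,0x95}
#2 dst[0x02+5] := {0x5f,0x30,0x93,0xd1,0xd3}
#3 dst[0x22+3] := {0x92,0x95,0x5c}
#4 dst[0x20+2] := {0x50,0x5c}
query mem[0x1b]=0xc1, mem[0x1d]=0x13, mem[0x24]=0x5c, mem[0x1f]=0x92, mem[0x21]=0x5c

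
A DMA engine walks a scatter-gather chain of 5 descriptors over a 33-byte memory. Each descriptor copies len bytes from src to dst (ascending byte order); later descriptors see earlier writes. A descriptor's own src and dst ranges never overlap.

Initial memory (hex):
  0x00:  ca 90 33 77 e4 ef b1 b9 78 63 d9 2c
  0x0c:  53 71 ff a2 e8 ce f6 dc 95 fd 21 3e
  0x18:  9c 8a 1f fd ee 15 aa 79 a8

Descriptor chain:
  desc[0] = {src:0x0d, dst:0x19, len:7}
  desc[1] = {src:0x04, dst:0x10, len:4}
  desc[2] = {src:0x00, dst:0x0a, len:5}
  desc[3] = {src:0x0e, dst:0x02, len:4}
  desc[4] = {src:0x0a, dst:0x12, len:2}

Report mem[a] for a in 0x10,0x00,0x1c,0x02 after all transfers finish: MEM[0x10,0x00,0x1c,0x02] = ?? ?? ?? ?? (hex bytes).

MEM[0x10,0x00,0x1c,0x02] = e4 ca e8 e4

#0 dst[0x19+7] := {0x71,0xff,0xa2,0xe8,0xce,0xf6,0xdc}
#1 dst[0x10+4] := {0xe4,0xef,0xb1,0xb9}
#2 dst[0x0a+5] := {0xca,0x90,0x33,0x77,0xe4}
#3 dst[0x02+4] := {0xe4,0xa2,0xe4,0xef}
#4 dst[0x12+2] := {0xca,0x90}
query mem[0x10]=0xe4, mem[0x00]=0xca, mem[0x1c]=0xe8, mem[0x02]=0xe4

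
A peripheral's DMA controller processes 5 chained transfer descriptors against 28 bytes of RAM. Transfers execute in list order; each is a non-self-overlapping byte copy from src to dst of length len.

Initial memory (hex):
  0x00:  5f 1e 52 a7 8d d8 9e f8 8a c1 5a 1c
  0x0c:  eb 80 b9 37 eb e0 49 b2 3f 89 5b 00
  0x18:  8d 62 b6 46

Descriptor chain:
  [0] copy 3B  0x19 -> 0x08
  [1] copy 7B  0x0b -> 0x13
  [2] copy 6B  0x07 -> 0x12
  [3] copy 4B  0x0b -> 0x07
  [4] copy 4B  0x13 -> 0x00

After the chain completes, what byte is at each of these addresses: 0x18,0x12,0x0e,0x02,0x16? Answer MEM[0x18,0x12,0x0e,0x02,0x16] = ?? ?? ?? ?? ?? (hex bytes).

#0 dst[0x08+3] := {0x62,0xb6,0x46}
#1 dst[0x13+7] := {0x1c,0xeb,0x80,0xb9,0x37,0xeb,0xe0}
#2 dst[0x12+6] := {0xf8,0x62,0xb6,0x46,0x1c,0xeb}
#3 dst[0x07+4] := {0x1c,0xeb,0x80,0xb9}
#4 dst[0x00+4] := {0x62,0xb6,0x46,0x1c}
query mem[0x18]=0xeb, mem[0x12]=0xf8, mem[0x0e]=0xb9, mem[0x02]=0x46, mem[0x16]=0x1c

MEM[0x18,0x12,0x0e,0x02,0x16] = eb f8 b9 46 1c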